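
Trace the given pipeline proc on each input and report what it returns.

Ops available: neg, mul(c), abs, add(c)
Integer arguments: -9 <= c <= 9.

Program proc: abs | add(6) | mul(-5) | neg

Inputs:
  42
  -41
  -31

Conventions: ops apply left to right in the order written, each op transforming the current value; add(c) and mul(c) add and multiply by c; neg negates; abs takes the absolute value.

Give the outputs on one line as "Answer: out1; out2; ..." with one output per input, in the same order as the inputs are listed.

Execution, op by op:
  42 -> 42 -> 48 -> -240 -> 240
  -41 -> 41 -> 47 -> -235 -> 235
  -31 -> 31 -> 37 -> -185 -> 185

240; 235; 185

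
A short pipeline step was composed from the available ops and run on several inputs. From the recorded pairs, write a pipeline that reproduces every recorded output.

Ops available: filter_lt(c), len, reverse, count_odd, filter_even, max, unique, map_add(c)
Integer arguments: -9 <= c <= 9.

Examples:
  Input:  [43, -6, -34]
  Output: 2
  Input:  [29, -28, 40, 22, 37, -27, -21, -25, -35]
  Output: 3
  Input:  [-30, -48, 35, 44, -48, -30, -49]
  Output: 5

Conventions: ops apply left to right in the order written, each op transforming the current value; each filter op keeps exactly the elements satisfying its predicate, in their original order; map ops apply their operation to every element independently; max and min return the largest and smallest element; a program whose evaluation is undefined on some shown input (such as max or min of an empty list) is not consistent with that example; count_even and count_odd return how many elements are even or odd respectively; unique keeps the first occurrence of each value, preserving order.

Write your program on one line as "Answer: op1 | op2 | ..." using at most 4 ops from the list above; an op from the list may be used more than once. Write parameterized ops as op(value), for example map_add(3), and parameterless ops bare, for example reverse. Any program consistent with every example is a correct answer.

reverse | map_add(2) | filter_even | len

Check, running the answer program on each example:
  [43, -6, -34] -> [-34, -6, 43] -> [-32, -4, 45] -> [-32, -4] -> 2
  [29, -28, 40, 22, 37, -27, -21, -25, -35] -> [-35, -25, -21, -27, 37, 22, 40, -28, 29] -> [-33, -23, -19, -25, 39, 24, 42, -26, 31] -> [24, 42, -26] -> 3
  [-30, -48, 35, 44, -48, -30, -49] -> [-49, -30, -48, 44, 35, -48, -30] -> [-47, -28, -46, 46, 37, -46, -28] -> [-28, -46, 46, -46, -28] -> 5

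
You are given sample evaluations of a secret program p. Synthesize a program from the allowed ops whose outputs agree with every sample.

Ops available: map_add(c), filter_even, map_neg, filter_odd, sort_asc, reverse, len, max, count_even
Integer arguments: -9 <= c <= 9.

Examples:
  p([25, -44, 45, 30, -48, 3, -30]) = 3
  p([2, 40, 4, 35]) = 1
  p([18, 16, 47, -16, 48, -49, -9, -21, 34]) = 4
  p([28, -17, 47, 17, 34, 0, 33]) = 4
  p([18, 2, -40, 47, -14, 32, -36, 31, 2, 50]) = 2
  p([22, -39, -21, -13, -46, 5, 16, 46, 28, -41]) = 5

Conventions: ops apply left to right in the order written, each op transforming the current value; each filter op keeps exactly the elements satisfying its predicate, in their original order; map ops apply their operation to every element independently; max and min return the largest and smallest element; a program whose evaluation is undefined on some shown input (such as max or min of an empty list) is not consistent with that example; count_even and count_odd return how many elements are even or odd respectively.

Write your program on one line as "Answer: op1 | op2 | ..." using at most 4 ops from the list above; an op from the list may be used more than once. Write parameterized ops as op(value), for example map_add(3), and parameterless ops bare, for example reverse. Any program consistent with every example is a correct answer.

filter_odd | sort_asc | map_add(3) | len

Check, running the answer program on each example:
  [25, -44, 45, 30, -48, 3, -30] -> [25, 45, 3] -> [3, 25, 45] -> [6, 28, 48] -> 3
  [2, 40, 4, 35] -> [35] -> [35] -> [38] -> 1
  [18, 16, 47, -16, 48, -49, -9, -21, 34] -> [47, -49, -9, -21] -> [-49, -21, -9, 47] -> [-46, -18, -6, 50] -> 4
  [28, -17, 47, 17, 34, 0, 33] -> [-17, 47, 17, 33] -> [-17, 17, 33, 47] -> [-14, 20, 36, 50] -> 4
  [18, 2, -40, 47, -14, 32, -36, 31, 2, 50] -> [47, 31] -> [31, 47] -> [34, 50] -> 2
  [22, -39, -21, -13, -46, 5, 16, 46, 28, -41] -> [-39, -21, -13, 5, -41] -> [-41, -39, -21, -13, 5] -> [-38, -36, -18, -10, 8] -> 5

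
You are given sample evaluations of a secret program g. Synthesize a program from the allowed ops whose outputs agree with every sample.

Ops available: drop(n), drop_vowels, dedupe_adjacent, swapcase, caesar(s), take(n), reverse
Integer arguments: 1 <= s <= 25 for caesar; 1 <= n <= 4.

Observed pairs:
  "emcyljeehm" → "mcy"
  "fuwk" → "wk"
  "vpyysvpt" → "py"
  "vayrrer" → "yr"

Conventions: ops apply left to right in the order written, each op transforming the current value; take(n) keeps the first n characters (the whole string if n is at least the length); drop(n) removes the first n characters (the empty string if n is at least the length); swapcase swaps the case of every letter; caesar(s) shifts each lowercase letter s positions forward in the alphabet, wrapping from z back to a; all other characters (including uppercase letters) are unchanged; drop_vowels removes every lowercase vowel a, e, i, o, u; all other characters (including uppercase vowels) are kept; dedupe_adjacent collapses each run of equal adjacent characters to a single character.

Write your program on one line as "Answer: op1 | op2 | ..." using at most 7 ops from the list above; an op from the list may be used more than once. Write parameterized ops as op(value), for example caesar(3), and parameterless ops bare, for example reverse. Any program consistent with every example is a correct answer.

take(4) | reverse | take(3) | reverse | drop_vowels | dedupe_adjacent

Check, running the answer program on each example:
  "emcyljeehm" -> "emcy" -> "ycme" -> "ycm" -> "mcy" -> "mcy" -> "mcy"
  "fuwk" -> "fuwk" -> "kwuf" -> "kwu" -> "uwk" -> "wk" -> "wk"
  "vpyysvpt" -> "vpyy" -> "yypv" -> "yyp" -> "pyy" -> "pyy" -> "py"
  "vayrrer" -> "vayr" -> "ryav" -> "rya" -> "ayr" -> "yr" -> "yr"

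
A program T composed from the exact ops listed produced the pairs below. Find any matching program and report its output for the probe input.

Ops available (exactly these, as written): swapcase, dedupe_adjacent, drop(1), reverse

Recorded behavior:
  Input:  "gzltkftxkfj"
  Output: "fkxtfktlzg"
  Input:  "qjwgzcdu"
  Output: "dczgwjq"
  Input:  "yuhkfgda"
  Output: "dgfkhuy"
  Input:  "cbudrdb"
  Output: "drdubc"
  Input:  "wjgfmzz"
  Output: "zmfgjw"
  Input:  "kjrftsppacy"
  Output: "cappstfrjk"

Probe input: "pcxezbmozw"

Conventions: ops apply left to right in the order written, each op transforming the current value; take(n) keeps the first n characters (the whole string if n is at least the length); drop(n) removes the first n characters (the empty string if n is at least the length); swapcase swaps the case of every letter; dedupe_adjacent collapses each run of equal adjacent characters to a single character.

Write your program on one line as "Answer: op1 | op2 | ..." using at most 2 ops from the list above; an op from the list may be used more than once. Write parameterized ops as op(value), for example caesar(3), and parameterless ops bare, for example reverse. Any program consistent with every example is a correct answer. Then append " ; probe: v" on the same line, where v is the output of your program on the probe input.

reverse | drop(1) ; probe: "zombzexcp"

Check, running the answer program on each example:
  "gzltkftxkfj" -> "jfkxtfktlzg" -> "fkxtfktlzg"
  "qjwgzcdu" -> "udczgwjq" -> "dczgwjq"
  "yuhkfgda" -> "adgfkhuy" -> "dgfkhuy"
  "cbudrdb" -> "bdrdubc" -> "drdubc"
  "wjgfmzz" -> "zzmfgjw" -> "zmfgjw"
  "kjrftsppacy" -> "ycappstfrjk" -> "cappstfrjk"
  probe: "pcxezbmozw" -> "wzombzexcp" -> "zombzexcp"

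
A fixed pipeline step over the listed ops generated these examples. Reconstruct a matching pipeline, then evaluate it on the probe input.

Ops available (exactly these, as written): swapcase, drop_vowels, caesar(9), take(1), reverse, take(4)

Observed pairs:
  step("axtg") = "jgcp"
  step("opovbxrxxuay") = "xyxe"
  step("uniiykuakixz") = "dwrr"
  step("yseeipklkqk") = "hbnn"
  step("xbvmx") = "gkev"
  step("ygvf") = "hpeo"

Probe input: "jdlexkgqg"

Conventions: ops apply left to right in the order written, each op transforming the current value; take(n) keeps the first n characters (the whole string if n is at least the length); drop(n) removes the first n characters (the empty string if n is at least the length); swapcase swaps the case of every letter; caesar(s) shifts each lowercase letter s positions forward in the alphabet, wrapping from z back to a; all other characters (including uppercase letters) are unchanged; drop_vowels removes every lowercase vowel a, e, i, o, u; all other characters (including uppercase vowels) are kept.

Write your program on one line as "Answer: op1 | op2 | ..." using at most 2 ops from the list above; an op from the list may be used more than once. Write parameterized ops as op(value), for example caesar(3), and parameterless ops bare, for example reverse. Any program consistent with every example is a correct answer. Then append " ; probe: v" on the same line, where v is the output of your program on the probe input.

caesar(9) | take(4) ; probe: "smun"

Check, running the answer program on each example:
  "axtg" -> "jgcp" -> "jgcp"
  "opovbxrxxuay" -> "xyxekgaggdjh" -> "xyxe"
  "uniiykuakixz" -> "dwrrhtdjtrgi" -> "dwrr"
  "yseeipklkqk" -> "hbnnrytutzt" -> "hbnn"
  "xbvmx" -> "gkevg" -> "gkev"
  "ygvf" -> "hpeo" -> "hpeo"
  probe: "jdlexkgqg" -> "smungtpzp" -> "smun"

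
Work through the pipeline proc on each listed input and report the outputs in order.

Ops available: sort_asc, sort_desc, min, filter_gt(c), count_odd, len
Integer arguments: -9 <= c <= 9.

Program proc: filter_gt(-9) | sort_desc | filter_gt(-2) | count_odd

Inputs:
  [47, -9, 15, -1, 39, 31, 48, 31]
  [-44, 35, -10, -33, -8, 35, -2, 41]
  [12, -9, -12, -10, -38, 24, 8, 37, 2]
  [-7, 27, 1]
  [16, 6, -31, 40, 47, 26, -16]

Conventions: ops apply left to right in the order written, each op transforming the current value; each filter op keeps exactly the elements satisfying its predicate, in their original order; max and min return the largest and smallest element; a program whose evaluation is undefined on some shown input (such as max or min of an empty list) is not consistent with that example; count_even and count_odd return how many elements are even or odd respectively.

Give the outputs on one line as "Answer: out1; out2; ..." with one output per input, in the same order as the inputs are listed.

Execution, op by op:
  [47, -9, 15, -1, 39, 31, 48, 31] -> [47, 15, -1, 39, 31, 48, 31] -> [48, 47, 39, 31, 31, 15, -1] -> [48, 47, 39, 31, 31, 15, -1] -> 6
  [-44, 35, -10, -33, -8, 35, -2, 41] -> [35, -8, 35, -2, 41] -> [41, 35, 35, -2, -8] -> [41, 35, 35] -> 3
  [12, -9, -12, -10, -38, 24, 8, 37, 2] -> [12, 24, 8, 37, 2] -> [37, 24, 12, 8, 2] -> [37, 24, 12, 8, 2] -> 1
  [-7, 27, 1] -> [-7, 27, 1] -> [27, 1, -7] -> [27, 1] -> 2
  [16, 6, -31, 40, 47, 26, -16] -> [16, 6, 40, 47, 26] -> [47, 40, 26, 16, 6] -> [47, 40, 26, 16, 6] -> 1

6; 3; 1; 2; 1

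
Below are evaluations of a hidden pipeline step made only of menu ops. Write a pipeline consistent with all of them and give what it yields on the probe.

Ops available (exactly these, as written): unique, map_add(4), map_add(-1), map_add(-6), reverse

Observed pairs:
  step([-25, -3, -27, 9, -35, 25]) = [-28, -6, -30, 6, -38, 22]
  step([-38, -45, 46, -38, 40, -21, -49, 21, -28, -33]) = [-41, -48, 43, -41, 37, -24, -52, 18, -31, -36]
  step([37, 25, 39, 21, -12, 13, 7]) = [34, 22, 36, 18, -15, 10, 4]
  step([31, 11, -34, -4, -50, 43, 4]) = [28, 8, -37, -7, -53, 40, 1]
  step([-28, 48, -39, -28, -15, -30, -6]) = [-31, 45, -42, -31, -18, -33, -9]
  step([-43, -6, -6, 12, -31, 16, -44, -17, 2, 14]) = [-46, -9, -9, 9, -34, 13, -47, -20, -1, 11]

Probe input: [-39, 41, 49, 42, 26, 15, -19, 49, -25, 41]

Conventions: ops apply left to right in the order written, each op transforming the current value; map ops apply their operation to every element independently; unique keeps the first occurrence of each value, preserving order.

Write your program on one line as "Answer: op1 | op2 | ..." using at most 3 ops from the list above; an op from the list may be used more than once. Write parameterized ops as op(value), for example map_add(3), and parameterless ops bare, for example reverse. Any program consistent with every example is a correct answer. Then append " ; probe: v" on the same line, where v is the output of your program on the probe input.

map_add(4) | map_add(-6) | map_add(-1) ; probe: [-42, 38, 46, 39, 23, 12, -22, 46, -28, 38]

Check, running the answer program on each example:
  [-25, -3, -27, 9, -35, 25] -> [-21, 1, -23, 13, -31, 29] -> [-27, -5, -29, 7, -37, 23] -> [-28, -6, -30, 6, -38, 22]
  [-38, -45, 46, -38, 40, -21, -49, 21, -28, -33] -> [-34, -41, 50, -34, 44, -17, -45, 25, -24, -29] -> [-40, -47, 44, -40, 38, -23, -51, 19, -30, -35] -> [-41, -48, 43, -41, 37, -24, -52, 18, -31, -36]
  [37, 25, 39, 21, -12, 13, 7] -> [41, 29, 43, 25, -8, 17, 11] -> [35, 23, 37, 19, -14, 11, 5] -> [34, 22, 36, 18, -15, 10, 4]
  [31, 11, -34, -4, -50, 43, 4] -> [35, 15, -30, 0, -46, 47, 8] -> [29, 9, -36, -6, -52, 41, 2] -> [28, 8, -37, -7, -53, 40, 1]
  [-28, 48, -39, -28, -15, -30, -6] -> [-24, 52, -35, -24, -11, -26, -2] -> [-30, 46, -41, -30, -17, -32, -8] -> [-31, 45, -42, -31, -18, -33, -9]
  [-43, -6, -6, 12, -31, 16, -44, -17, 2, 14] -> [-39, -2, -2, 16, -27, 20, -40, -13, 6, 18] -> [-45, -8, -8, 10, -33, 14, -46, -19, 0, 12] -> [-46, -9, -9, 9, -34, 13, -47, -20, -1, 11]
  probe: [-39, 41, 49, 42, 26, 15, -19, 49, -25, 41] -> [-35, 45, 53, 46, 30, 19, -15, 53, -21, 45] -> [-41, 39, 47, 40, 24, 13, -21, 47, -27, 39] -> [-42, 38, 46, 39, 23, 12, -22, 46, -28, 38]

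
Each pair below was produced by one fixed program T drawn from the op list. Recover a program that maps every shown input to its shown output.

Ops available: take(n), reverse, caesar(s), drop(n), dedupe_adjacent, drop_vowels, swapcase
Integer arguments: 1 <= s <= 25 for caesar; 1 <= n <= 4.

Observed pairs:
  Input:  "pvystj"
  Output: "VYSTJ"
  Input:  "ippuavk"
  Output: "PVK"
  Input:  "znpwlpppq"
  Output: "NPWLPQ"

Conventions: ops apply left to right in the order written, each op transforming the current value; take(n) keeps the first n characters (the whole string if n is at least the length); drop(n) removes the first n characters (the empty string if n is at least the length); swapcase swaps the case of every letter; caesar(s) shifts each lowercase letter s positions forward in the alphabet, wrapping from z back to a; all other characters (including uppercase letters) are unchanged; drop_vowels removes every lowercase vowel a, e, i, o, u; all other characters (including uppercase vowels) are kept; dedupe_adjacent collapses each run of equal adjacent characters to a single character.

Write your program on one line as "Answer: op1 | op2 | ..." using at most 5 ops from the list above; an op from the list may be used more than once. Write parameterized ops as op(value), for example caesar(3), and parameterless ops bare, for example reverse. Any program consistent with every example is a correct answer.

drop_vowels | drop(1) | swapcase | dedupe_adjacent

Check, running the answer program on each example:
  "pvystj" -> "pvystj" -> "vystj" -> "VYSTJ" -> "VYSTJ"
  "ippuavk" -> "ppvk" -> "pvk" -> "PVK" -> "PVK"
  "znpwlpppq" -> "znpwlpppq" -> "npwlpppq" -> "NPWLPPPQ" -> "NPWLPQ"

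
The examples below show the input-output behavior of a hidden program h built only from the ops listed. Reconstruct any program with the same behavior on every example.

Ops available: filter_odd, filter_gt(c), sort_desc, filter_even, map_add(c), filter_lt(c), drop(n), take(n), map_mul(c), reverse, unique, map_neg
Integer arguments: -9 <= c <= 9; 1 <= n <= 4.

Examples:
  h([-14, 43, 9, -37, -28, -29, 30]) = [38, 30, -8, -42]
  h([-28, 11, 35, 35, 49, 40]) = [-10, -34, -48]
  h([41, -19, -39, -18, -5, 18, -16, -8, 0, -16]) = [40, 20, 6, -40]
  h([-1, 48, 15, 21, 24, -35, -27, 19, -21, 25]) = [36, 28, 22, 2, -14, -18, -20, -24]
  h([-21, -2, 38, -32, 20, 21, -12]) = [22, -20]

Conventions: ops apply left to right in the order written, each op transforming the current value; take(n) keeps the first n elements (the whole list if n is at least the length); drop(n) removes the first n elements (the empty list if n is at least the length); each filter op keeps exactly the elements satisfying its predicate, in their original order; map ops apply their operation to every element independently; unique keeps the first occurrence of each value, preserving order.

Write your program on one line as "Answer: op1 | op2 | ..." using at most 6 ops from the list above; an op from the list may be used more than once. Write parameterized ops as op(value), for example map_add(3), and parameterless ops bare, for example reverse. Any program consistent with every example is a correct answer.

unique | filter_odd | map_add(-1) | map_neg | sort_desc

Check, running the answer program on each example:
  [-14, 43, 9, -37, -28, -29, 30] -> [-14, 43, 9, -37, -28, -29, 30] -> [43, 9, -37, -29] -> [42, 8, -38, -30] -> [-42, -8, 38, 30] -> [38, 30, -8, -42]
  [-28, 11, 35, 35, 49, 40] -> [-28, 11, 35, 49, 40] -> [11, 35, 49] -> [10, 34, 48] -> [-10, -34, -48] -> [-10, -34, -48]
  [41, -19, -39, -18, -5, 18, -16, -8, 0, -16] -> [41, -19, -39, -18, -5, 18, -16, -8, 0] -> [41, -19, -39, -5] -> [40, -20, -40, -6] -> [-40, 20, 40, 6] -> [40, 20, 6, -40]
  [-1, 48, 15, 21, 24, -35, -27, 19, -21, 25] -> [-1, 48, 15, 21, 24, -35, -27, 19, -21, 25] -> [-1, 15, 21, -35, -27, 19, -21, 25] -> [-2, 14, 20, -36, -28, 18, -22, 24] -> [2, -14, -20, 36, 28, -18, 22, -24] -> [36, 28, 22, 2, -14, -18, -20, -24]
  [-21, -2, 38, -32, 20, 21, -12] -> [-21, -2, 38, -32, 20, 21, -12] -> [-21, 21] -> [-22, 20] -> [22, -20] -> [22, -20]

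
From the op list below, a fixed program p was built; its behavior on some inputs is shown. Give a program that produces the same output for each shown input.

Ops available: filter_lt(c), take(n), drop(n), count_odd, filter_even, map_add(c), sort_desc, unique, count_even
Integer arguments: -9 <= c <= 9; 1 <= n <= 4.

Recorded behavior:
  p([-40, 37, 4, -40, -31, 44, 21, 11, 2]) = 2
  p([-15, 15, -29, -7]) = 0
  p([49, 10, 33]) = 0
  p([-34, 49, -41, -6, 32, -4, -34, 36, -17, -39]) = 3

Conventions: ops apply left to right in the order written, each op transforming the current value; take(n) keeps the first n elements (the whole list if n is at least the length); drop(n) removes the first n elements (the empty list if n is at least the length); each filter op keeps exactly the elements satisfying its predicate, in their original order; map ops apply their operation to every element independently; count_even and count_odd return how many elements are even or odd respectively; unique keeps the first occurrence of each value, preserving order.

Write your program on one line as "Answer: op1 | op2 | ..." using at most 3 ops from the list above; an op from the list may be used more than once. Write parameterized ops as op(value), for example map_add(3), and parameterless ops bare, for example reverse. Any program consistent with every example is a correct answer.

filter_lt(-5) | count_even

Check, running the answer program on each example:
  [-40, 37, 4, -40, -31, 44, 21, 11, 2] -> [-40, -40, -31] -> 2
  [-15, 15, -29, -7] -> [-15, -29, -7] -> 0
  [49, 10, 33] -> [] -> 0
  [-34, 49, -41, -6, 32, -4, -34, 36, -17, -39] -> [-34, -41, -6, -34, -17, -39] -> 3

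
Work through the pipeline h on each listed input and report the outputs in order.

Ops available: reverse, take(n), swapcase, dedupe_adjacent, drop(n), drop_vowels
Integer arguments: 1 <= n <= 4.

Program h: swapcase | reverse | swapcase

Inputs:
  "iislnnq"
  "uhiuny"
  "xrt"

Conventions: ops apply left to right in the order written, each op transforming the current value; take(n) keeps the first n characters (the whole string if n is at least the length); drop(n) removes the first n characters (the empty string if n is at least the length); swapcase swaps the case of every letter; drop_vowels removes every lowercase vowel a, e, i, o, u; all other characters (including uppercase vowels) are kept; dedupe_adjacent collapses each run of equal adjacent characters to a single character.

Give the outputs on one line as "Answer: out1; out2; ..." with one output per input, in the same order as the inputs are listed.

Execution, op by op:
  "iislnnq" -> "IISLNNQ" -> "QNNLSII" -> "qnnlsii"
  "uhiuny" -> "UHIUNY" -> "YNUIHU" -> "ynuihu"
  "xrt" -> "XRT" -> "TRX" -> "trx"

"qnnlsii"; "ynuihu"; "trx"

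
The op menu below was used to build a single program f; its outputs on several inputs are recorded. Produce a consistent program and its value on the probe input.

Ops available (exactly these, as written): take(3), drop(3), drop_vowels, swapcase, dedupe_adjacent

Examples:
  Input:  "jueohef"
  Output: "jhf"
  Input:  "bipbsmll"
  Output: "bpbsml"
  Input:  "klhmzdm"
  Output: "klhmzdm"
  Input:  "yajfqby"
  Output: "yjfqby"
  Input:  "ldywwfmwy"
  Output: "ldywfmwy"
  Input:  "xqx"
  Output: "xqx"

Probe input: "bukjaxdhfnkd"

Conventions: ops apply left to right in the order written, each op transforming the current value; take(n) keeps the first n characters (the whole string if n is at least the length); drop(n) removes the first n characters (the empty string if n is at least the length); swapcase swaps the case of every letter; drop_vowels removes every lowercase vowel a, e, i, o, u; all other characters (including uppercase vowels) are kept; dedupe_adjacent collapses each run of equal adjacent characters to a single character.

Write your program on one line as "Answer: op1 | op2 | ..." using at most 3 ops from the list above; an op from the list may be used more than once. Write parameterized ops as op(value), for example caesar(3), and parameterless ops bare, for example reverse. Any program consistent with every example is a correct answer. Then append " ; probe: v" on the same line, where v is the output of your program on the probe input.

dedupe_adjacent | drop_vowels ; probe: "bkjxdhfnkd"

Check, running the answer program on each example:
  "jueohef" -> "jueohef" -> "jhf"
  "bipbsmll" -> "bipbsml" -> "bpbsml"
  "klhmzdm" -> "klhmzdm" -> "klhmzdm"
  "yajfqby" -> "yajfqby" -> "yjfqby"
  "ldywwfmwy" -> "ldywfmwy" -> "ldywfmwy"
  "xqx" -> "xqx" -> "xqx"
  probe: "bukjaxdhfnkd" -> "bukjaxdhfnkd" -> "bkjxdhfnkd"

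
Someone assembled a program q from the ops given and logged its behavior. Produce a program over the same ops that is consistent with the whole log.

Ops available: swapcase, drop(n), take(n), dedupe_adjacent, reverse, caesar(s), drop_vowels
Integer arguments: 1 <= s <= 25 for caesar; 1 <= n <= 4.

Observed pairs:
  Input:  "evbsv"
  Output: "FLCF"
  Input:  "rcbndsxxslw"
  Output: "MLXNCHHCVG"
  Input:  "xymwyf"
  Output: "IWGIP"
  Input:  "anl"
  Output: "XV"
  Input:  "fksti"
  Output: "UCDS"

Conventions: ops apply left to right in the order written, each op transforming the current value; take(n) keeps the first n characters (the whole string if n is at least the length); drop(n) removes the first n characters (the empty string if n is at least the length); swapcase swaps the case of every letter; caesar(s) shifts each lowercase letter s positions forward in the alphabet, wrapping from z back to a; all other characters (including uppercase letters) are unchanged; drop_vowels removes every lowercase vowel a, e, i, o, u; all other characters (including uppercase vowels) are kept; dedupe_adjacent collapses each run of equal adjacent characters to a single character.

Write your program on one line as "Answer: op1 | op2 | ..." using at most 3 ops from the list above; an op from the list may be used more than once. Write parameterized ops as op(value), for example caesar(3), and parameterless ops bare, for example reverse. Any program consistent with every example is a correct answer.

caesar(10) | swapcase | drop(1)

Check, running the answer program on each example:
  "evbsv" -> "oflcf" -> "OFLCF" -> "FLCF"
  "rcbndsxxslw" -> "bmlxnchhcvg" -> "BMLXNCHHCVG" -> "MLXNCHHCVG"
  "xymwyf" -> "hiwgip" -> "HIWGIP" -> "IWGIP"
  "anl" -> "kxv" -> "KXV" -> "XV"
  "fksti" -> "pucds" -> "PUCDS" -> "UCDS"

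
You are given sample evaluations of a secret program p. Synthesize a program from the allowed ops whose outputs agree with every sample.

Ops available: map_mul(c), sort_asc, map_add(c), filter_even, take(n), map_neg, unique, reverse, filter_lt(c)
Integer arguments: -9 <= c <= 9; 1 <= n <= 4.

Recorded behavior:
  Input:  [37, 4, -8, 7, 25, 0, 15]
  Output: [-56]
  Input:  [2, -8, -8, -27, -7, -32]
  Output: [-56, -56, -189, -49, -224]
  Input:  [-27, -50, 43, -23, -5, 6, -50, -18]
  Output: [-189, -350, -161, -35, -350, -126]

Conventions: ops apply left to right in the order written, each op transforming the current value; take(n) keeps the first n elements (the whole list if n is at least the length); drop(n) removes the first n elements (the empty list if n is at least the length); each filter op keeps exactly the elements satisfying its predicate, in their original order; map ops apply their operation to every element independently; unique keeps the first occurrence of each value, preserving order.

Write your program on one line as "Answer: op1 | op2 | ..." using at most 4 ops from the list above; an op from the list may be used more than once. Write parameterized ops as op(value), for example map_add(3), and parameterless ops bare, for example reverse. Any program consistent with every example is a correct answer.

filter_lt(3) | map_mul(7) | filter_lt(0)

Check, running the answer program on each example:
  [37, 4, -8, 7, 25, 0, 15] -> [-8, 0] -> [-56, 0] -> [-56]
  [2, -8, -8, -27, -7, -32] -> [2, -8, -8, -27, -7, -32] -> [14, -56, -56, -189, -49, -224] -> [-56, -56, -189, -49, -224]
  [-27, -50, 43, -23, -5, 6, -50, -18] -> [-27, -50, -23, -5, -50, -18] -> [-189, -350, -161, -35, -350, -126] -> [-189, -350, -161, -35, -350, -126]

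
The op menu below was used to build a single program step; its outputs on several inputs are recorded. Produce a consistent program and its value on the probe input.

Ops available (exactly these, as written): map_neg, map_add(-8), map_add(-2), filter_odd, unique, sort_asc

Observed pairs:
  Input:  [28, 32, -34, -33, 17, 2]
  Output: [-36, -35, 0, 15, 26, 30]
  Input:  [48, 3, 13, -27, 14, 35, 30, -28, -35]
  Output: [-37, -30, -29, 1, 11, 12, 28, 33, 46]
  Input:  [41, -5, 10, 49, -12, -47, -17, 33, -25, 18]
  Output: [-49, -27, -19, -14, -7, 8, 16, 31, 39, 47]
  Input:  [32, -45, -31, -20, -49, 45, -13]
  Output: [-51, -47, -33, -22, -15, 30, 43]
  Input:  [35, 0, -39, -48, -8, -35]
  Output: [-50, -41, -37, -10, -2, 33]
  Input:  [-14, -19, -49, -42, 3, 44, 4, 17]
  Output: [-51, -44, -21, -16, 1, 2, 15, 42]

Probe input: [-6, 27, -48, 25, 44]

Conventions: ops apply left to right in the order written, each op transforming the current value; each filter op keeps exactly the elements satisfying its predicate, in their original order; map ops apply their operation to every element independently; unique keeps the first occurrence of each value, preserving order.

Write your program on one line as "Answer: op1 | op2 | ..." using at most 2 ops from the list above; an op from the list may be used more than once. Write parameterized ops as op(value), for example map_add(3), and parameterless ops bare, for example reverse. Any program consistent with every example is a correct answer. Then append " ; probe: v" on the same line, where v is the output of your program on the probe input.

sort_asc | map_add(-2) ; probe: [-50, -8, 23, 25, 42]

Check, running the answer program on each example:
  [28, 32, -34, -33, 17, 2] -> [-34, -33, 2, 17, 28, 32] -> [-36, -35, 0, 15, 26, 30]
  [48, 3, 13, -27, 14, 35, 30, -28, -35] -> [-35, -28, -27, 3, 13, 14, 30, 35, 48] -> [-37, -30, -29, 1, 11, 12, 28, 33, 46]
  [41, -5, 10, 49, -12, -47, -17, 33, -25, 18] -> [-47, -25, -17, -12, -5, 10, 18, 33, 41, 49] -> [-49, -27, -19, -14, -7, 8, 16, 31, 39, 47]
  [32, -45, -31, -20, -49, 45, -13] -> [-49, -45, -31, -20, -13, 32, 45] -> [-51, -47, -33, -22, -15, 30, 43]
  [35, 0, -39, -48, -8, -35] -> [-48, -39, -35, -8, 0, 35] -> [-50, -41, -37, -10, -2, 33]
  [-14, -19, -49, -42, 3, 44, 4, 17] -> [-49, -42, -19, -14, 3, 4, 17, 44] -> [-51, -44, -21, -16, 1, 2, 15, 42]
  probe: [-6, 27, -48, 25, 44] -> [-48, -6, 25, 27, 44] -> [-50, -8, 23, 25, 42]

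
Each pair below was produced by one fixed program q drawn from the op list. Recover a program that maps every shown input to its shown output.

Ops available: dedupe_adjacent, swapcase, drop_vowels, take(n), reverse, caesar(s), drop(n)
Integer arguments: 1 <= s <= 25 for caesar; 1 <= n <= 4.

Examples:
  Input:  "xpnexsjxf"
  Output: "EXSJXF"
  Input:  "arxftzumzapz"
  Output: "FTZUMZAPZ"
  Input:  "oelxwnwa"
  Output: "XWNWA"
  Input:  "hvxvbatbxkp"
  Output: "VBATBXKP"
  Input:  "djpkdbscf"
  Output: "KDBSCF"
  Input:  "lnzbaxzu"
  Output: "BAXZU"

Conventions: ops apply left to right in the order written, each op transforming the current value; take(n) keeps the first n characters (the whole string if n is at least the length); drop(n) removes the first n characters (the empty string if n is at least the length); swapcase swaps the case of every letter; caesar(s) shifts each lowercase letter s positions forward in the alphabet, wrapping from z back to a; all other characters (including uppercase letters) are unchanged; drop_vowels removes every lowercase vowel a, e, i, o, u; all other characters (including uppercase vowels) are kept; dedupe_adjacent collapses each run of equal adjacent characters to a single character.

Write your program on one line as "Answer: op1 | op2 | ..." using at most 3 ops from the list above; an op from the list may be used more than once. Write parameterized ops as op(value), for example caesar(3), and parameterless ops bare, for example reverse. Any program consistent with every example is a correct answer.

swapcase | drop(3)

Check, running the answer program on each example:
  "xpnexsjxf" -> "XPNEXSJXF" -> "EXSJXF"
  "arxftzumzapz" -> "ARXFTZUMZAPZ" -> "FTZUMZAPZ"
  "oelxwnwa" -> "OELXWNWA" -> "XWNWA"
  "hvxvbatbxkp" -> "HVXVBATBXKP" -> "VBATBXKP"
  "djpkdbscf" -> "DJPKDBSCF" -> "KDBSCF"
  "lnzbaxzu" -> "LNZBAXZU" -> "BAXZU"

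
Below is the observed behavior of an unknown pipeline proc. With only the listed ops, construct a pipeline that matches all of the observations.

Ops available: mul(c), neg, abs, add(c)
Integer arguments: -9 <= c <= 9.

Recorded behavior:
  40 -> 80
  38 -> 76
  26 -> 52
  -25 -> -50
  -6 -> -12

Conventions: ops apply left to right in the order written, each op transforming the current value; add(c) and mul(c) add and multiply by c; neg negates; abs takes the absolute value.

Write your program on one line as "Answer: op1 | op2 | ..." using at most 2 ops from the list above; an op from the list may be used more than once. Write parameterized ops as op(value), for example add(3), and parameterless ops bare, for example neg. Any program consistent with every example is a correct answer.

neg | mul(-2)

Check, running the answer program on each example:
  40 -> -40 -> 80
  38 -> -38 -> 76
  26 -> -26 -> 52
  -25 -> 25 -> -50
  -6 -> 6 -> -12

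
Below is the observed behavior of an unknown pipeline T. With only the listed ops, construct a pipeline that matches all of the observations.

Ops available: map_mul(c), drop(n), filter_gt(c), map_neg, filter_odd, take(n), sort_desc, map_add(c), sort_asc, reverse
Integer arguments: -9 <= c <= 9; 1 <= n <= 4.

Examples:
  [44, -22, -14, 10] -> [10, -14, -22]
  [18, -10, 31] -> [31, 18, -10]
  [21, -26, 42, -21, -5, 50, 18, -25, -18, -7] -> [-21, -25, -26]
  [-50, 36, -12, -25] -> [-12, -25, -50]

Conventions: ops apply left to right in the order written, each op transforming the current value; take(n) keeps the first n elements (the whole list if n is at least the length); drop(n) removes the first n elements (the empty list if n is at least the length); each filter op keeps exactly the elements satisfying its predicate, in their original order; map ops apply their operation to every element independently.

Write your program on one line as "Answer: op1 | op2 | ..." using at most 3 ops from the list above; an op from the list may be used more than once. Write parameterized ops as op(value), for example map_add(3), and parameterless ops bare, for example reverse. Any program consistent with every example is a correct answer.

sort_asc | take(3) | sort_desc

Check, running the answer program on each example:
  [44, -22, -14, 10] -> [-22, -14, 10, 44] -> [-22, -14, 10] -> [10, -14, -22]
  [18, -10, 31] -> [-10, 18, 31] -> [-10, 18, 31] -> [31, 18, -10]
  [21, -26, 42, -21, -5, 50, 18, -25, -18, -7] -> [-26, -25, -21, -18, -7, -5, 18, 21, 42, 50] -> [-26, -25, -21] -> [-21, -25, -26]
  [-50, 36, -12, -25] -> [-50, -25, -12, 36] -> [-50, -25, -12] -> [-12, -25, -50]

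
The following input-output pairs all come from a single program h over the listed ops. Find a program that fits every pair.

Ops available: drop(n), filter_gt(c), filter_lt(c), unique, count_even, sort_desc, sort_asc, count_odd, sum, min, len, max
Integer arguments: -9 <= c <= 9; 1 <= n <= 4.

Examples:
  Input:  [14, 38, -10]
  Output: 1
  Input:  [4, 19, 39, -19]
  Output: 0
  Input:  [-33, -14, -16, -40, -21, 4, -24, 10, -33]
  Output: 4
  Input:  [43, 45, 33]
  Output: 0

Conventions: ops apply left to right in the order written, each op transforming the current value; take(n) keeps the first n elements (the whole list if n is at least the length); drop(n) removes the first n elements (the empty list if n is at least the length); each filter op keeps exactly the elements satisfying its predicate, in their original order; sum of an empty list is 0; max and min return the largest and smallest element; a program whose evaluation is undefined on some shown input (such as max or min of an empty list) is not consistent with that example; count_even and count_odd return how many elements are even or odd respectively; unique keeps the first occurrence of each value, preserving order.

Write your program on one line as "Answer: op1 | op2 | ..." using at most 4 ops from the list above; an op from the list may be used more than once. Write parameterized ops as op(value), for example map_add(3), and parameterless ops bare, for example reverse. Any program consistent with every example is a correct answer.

filter_lt(-4) | sort_desc | count_even

Check, running the answer program on each example:
  [14, 38, -10] -> [-10] -> [-10] -> 1
  [4, 19, 39, -19] -> [-19] -> [-19] -> 0
  [-33, -14, -16, -40, -21, 4, -24, 10, -33] -> [-33, -14, -16, -40, -21, -24, -33] -> [-14, -16, -21, -24, -33, -33, -40] -> 4
  [43, 45, 33] -> [] -> [] -> 0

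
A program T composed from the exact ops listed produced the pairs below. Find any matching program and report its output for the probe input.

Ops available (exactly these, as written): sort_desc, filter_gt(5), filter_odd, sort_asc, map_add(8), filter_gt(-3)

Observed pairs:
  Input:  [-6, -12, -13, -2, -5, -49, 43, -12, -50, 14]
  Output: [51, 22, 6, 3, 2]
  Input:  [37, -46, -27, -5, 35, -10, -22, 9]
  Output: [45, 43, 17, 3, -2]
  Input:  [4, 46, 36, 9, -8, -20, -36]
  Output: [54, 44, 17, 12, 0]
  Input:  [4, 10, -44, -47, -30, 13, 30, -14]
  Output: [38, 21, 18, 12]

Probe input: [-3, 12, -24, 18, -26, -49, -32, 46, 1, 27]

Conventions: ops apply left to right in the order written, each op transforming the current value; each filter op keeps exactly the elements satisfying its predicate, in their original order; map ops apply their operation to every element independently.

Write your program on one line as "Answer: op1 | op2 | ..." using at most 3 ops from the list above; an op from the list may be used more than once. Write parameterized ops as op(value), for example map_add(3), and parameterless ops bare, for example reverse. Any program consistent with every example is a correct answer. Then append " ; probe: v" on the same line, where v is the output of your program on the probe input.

map_add(8) | filter_gt(-3) | sort_desc ; probe: [54, 35, 26, 20, 9, 5]

Check, running the answer program on each example:
  [-6, -12, -13, -2, -5, -49, 43, -12, -50, 14] -> [2, -4, -5, 6, 3, -41, 51, -4, -42, 22] -> [2, 6, 3, 51, 22] -> [51, 22, 6, 3, 2]
  [37, -46, -27, -5, 35, -10, -22, 9] -> [45, -38, -19, 3, 43, -2, -14, 17] -> [45, 3, 43, -2, 17] -> [45, 43, 17, 3, -2]
  [4, 46, 36, 9, -8, -20, -36] -> [12, 54, 44, 17, 0, -12, -28] -> [12, 54, 44, 17, 0] -> [54, 44, 17, 12, 0]
  [4, 10, -44, -47, -30, 13, 30, -14] -> [12, 18, -36, -39, -22, 21, 38, -6] -> [12, 18, 21, 38] -> [38, 21, 18, 12]
  probe: [-3, 12, -24, 18, -26, -49, -32, 46, 1, 27] -> [5, 20, -16, 26, -18, -41, -24, 54, 9, 35] -> [5, 20, 26, 54, 9, 35] -> [54, 35, 26, 20, 9, 5]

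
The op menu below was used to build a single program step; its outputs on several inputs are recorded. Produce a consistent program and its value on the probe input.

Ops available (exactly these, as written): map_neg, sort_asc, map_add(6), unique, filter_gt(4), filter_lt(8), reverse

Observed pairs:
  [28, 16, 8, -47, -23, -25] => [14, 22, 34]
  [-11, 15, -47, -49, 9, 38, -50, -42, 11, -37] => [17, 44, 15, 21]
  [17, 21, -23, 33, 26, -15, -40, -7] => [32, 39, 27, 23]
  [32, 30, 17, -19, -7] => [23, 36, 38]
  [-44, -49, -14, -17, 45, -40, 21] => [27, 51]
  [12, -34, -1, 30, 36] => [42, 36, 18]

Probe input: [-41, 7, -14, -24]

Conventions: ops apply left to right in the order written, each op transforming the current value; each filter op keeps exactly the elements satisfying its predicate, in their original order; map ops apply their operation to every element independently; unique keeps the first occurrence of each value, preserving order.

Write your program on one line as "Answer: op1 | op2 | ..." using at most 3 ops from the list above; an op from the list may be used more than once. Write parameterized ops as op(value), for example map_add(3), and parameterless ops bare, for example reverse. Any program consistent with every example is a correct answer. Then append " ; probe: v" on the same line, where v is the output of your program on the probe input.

filter_gt(4) | map_add(6) | reverse ; probe: [13]

Check, running the answer program on each example:
  [28, 16, 8, -47, -23, -25] -> [28, 16, 8] -> [34, 22, 14] -> [14, 22, 34]
  [-11, 15, -47, -49, 9, 38, -50, -42, 11, -37] -> [15, 9, 38, 11] -> [21, 15, 44, 17] -> [17, 44, 15, 21]
  [17, 21, -23, 33, 26, -15, -40, -7] -> [17, 21, 33, 26] -> [23, 27, 39, 32] -> [32, 39, 27, 23]
  [32, 30, 17, -19, -7] -> [32, 30, 17] -> [38, 36, 23] -> [23, 36, 38]
  [-44, -49, -14, -17, 45, -40, 21] -> [45, 21] -> [51, 27] -> [27, 51]
  [12, -34, -1, 30, 36] -> [12, 30, 36] -> [18, 36, 42] -> [42, 36, 18]
  probe: [-41, 7, -14, -24] -> [7] -> [13] -> [13]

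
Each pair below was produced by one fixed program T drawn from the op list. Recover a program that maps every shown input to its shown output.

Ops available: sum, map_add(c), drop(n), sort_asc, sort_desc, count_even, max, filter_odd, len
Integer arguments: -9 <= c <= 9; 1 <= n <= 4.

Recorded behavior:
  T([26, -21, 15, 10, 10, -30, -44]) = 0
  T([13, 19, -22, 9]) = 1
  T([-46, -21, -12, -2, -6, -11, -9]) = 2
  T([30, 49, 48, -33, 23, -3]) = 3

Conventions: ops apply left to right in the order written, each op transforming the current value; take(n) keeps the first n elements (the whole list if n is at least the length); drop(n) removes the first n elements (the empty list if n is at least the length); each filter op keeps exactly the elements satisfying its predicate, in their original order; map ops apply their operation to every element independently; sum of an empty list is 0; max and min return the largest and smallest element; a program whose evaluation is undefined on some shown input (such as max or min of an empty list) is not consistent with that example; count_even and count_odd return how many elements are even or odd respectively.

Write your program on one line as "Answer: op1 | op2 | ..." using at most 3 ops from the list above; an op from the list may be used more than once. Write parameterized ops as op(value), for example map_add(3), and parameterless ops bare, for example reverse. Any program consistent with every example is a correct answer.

drop(3) | map_add(-7) | count_even

Check, running the answer program on each example:
  [26, -21, 15, 10, 10, -30, -44] -> [10, 10, -30, -44] -> [3, 3, -37, -51] -> 0
  [13, 19, -22, 9] -> [9] -> [2] -> 1
  [-46, -21, -12, -2, -6, -11, -9] -> [-2, -6, -11, -9] -> [-9, -13, -18, -16] -> 2
  [30, 49, 48, -33, 23, -3] -> [-33, 23, -3] -> [-40, 16, -10] -> 3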